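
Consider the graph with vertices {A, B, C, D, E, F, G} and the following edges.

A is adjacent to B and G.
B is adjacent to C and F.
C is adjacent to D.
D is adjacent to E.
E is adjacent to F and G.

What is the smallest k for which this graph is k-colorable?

3

The cycle E-G-A-B-F-E has odd length 5, so it cannot be 2-colored; at least 3 colors are needed.
3 colors suffice: color 1 → {B, E}; color 2 → {A, C, F}; color 3 → {D, G}. No two adjacent vertices share a color.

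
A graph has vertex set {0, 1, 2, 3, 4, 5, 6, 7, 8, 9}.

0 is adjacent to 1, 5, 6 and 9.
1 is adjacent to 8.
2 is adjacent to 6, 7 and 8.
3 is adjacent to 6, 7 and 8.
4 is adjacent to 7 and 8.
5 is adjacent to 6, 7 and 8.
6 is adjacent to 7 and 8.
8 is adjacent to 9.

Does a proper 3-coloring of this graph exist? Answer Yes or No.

The chromatic number is 3. 2, 6, 8 form a triangle, so at least 3 colors are needed.
3 colors suffice: 0=red, 1=blue, 2=green, 3=green, 4=blue, 5=green, 6=blue, 7=red, 8=red, 9=blue.
That is already a proper 3-coloring.

Yes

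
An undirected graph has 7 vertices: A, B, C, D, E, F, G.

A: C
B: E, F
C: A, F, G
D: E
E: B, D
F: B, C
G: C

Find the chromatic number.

C and F are adjacent, so at least 2 colors are needed.
2 colors suffice: A=2, B=1, C=1, D=1, E=2, F=2, G=2. Every edge joins two different colors.

2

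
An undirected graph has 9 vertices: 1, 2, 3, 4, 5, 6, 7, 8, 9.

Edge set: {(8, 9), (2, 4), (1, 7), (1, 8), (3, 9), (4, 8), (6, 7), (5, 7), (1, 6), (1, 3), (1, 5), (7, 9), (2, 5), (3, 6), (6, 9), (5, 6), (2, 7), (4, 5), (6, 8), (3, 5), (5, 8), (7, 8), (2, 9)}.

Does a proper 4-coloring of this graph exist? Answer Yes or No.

1, 5, 6, 7, 8 form a clique, so at least 5 colors are needed.
So 4 colors are not enough.

No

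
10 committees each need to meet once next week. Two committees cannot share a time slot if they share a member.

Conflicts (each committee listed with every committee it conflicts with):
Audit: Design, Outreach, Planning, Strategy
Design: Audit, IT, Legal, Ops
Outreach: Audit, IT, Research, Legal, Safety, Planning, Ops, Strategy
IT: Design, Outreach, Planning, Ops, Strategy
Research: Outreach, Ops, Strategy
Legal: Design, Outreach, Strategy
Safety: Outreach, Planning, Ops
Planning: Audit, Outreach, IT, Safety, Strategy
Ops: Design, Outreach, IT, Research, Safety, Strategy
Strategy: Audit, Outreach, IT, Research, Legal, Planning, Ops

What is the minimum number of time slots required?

Outreach, Research, Ops, Strategy are mutually in conflict, so at least 4 time slots are needed.
4 time slots suffice: Audit=4, Design=1, Outreach=1, IT=4, Research=4, Legal=3, Safety=2, Planning=3, Ops=3, Strategy=2. Every pair that conflicts lands in different time slots.

4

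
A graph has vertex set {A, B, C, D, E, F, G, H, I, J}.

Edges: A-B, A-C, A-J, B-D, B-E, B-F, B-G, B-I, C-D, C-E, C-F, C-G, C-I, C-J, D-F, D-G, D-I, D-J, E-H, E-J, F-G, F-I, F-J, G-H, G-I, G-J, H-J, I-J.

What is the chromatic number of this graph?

C, D, F, G, I, J are pairwise adjacent (a clique of size 6), so at least 6 colors are needed.
A valid assignment using 6 colors: A=3, B=1, C=2, D=5, E=3, F=4, G=3, H=2, I=6, J=1. No two adjacent vertices share a color.

6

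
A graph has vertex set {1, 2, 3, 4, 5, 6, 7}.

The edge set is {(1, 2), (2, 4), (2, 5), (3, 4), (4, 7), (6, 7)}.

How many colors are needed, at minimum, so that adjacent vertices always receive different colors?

2

3 and 4 are adjacent, so at least 2 colors are needed.
2 colors suffice: color a → {2, 3, 7}; color b → {1, 4, 5, 6}. No two adjacent vertices share a color.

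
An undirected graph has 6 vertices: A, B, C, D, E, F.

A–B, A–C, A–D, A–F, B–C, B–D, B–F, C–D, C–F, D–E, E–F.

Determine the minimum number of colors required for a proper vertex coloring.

A, B, C, D are mutually adjacent (a clique of size 4), so at least 4 colors are needed.
A valid assignment using 4 colors: A=blue, B=yellow, C=green, D=red, E=blue, F=red. Every edge joins two different colors.

4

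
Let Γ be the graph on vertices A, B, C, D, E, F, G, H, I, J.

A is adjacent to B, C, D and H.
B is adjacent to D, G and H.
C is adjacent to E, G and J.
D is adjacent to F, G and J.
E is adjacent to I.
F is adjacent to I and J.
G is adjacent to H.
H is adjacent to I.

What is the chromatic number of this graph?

B, D, G are pairwise adjacent, so at least 3 colors are needed.
A valid assignment using 3 colors: A=blue, B=green, C=red, D=red, E=blue, F=blue, G=blue, H=red, I=green, J=green. Every edge joins two different colors.

3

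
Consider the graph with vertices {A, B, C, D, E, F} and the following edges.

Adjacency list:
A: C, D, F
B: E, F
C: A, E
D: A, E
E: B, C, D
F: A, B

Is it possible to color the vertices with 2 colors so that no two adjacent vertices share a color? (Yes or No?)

The cycle C-E-B-F-A-C has odd length 5, so it cannot be 2-colored; at least 3 colors are needed.
So 2 colors are not enough.

No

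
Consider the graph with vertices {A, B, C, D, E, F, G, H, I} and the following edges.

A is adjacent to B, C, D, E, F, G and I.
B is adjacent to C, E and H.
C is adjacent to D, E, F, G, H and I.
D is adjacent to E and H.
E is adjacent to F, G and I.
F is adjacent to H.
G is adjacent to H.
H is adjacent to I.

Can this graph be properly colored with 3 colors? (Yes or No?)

No

A, C, E, G are mutually adjacent (a clique of size 4), so at least 4 colors are needed.
So 3 colors are not enough.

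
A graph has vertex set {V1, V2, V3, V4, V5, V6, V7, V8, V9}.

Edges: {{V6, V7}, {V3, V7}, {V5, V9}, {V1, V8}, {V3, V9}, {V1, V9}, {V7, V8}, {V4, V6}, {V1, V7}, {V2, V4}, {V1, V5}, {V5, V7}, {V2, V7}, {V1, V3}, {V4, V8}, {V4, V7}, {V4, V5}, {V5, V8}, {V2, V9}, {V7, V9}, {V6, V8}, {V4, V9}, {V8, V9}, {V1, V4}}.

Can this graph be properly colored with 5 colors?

V1, V4, V5, V7, V8, V9 are mutually adjacent (a clique of size 6), so at least 6 colors are needed.
So 5 colors are not enough.

No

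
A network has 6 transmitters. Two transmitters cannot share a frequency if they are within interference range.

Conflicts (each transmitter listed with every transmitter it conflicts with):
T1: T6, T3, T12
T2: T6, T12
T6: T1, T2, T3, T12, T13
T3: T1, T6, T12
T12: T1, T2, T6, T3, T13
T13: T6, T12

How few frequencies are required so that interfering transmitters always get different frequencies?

T1, T6, T3, T12 pairwise conflict, so at least 4 frequencies are needed.
4 frequencies suffice: frequency 1 → {T12}; frequency 2 → {T6}; frequency 3 → {T2, T3, T13}; frequency 4 → {T1}. Each listed conflict is separated.

4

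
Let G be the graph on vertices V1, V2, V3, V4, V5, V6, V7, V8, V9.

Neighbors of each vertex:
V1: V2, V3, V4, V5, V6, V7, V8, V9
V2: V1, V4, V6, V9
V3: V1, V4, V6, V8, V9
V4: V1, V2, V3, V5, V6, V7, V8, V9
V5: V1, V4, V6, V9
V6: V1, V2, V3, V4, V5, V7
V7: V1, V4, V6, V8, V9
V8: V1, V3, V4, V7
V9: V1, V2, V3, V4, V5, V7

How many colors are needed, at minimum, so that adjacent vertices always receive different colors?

V1, V4, V7, V8 form a clique, so at least 4 colors are needed.
One proper 4-coloring: V1=blue, V2=yellow, V3=yellow, V4=red, V5=yellow, V6=green, V7=yellow, V8=green, V9=green. Each edge has distinct colors on its endpoints.

4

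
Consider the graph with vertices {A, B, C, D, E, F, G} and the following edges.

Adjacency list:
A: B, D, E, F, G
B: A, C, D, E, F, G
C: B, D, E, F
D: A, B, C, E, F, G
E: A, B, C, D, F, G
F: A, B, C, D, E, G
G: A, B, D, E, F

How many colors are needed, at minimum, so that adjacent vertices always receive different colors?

A, B, D, E, F, G are pairwise adjacent (a clique of size 6), so at least 6 colors are needed.
One proper 6-coloring: A=6, B=1, C=5, D=3, E=4, F=2, G=5. Each edge has distinct colors on its endpoints.

6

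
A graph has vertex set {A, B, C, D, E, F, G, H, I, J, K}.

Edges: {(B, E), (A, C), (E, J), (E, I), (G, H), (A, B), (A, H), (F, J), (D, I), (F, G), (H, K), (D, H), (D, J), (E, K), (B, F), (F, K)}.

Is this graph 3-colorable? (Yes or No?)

The chromatic number is 3. The cycle K-F-B-A-H-K has odd length 5, so it cannot be 2-colored; at least 3 colors are needed.
One proper 3-coloring: A=3, B=2, C=1, D=3, E=1, F=1, G=2, H=1, I=2, J=2, K=2.
That is already a proper 3-coloring.

Yes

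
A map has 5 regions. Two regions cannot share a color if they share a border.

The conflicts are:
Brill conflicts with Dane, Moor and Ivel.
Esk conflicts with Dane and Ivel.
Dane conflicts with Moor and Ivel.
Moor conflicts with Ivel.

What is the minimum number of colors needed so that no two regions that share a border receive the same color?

4

Brill, Dane, Moor, Ivel are mutually in conflict, so at least 4 colors are needed.
One proper 4-coloring: Brill=3, Esk=3, Dane=2, Moor=4, Ivel=1. No two conflicting regions share a color.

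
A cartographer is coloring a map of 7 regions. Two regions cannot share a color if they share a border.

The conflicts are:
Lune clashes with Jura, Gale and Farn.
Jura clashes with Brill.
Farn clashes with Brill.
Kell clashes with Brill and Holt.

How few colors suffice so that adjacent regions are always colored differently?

2

Jura and Brill conflict, so at least 2 colors are needed.
2 colors suffice: color 1 → {Lune, Brill, Holt}; color 2 → {Jura, Gale, Farn, Kell}. Each listed conflict is separated.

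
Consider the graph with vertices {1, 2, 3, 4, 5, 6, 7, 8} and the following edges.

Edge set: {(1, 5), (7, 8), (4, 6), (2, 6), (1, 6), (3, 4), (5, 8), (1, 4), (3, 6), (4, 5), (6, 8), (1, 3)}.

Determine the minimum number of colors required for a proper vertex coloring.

1, 3, 4, 6 are pairwise adjacent (a clique of size 4), so at least 4 colors are needed.
A valid assignment using 4 colors: 1=green, 2=blue, 3=yellow, 4=blue, 5=red, 6=red, 7=red, 8=blue. No two adjacent vertices share a color.

4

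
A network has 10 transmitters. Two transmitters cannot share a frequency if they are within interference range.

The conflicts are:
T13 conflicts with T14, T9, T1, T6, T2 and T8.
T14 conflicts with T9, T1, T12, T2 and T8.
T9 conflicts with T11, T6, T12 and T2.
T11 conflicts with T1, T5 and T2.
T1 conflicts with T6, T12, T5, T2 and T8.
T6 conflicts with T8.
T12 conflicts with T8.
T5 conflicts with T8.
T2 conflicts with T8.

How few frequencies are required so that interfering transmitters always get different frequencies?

T13, T14, T1, T2, T8 pairwise conflict, so at least 5 frequencies are needed.
A valid assignment using 5 frequencies: T13=4, T14=5, T9=1, T11=2, T1=1, T6=3, T12=3, T5=3, T2=3, T8=2. No two conflicting transmitters share a frequency.

5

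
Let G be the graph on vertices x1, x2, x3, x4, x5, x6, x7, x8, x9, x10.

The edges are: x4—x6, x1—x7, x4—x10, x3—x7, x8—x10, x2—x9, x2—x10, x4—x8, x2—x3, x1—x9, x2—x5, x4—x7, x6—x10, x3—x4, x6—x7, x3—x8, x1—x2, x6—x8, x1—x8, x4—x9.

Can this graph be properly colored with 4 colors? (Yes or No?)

Yes

The chromatic number is 4. x4, x6, x8, x10 are pairwise adjacent (a clique of size 4), so at least 4 colors are needed.
A valid assignment using 4 colors: x1=3, x2=1, x3=3, x4=1, x5=2, x6=3, x7=2, x8=2, x9=2, x10=4.
That is already a proper 4-coloring.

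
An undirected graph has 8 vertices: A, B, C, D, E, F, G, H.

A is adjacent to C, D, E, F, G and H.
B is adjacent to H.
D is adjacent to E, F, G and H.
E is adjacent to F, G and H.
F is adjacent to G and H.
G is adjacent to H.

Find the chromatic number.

A, D, E, F, G, H form a clique, so at least 6 colors are needed.
6 colors suffice: color 1 → {A, B}; color 2 → {C, H}; color 3 → {E}; color 4 → {G}; color 5 → {F}; color 6 → {D}. Each edge has distinct colors on its endpoints.

6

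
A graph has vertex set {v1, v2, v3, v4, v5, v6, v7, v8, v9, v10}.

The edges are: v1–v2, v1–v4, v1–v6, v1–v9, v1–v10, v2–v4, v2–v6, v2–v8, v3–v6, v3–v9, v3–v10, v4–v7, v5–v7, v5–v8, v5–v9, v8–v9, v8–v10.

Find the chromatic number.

3

v5, v8, v9 are pairwise adjacent, so at least 3 colors are needed.
3 colors suffice: v1=1, v2=2, v3=1, v4=3, v5=3, v6=3, v7=1, v8=1, v9=2, v10=2. Each edge has distinct colors on its endpoints.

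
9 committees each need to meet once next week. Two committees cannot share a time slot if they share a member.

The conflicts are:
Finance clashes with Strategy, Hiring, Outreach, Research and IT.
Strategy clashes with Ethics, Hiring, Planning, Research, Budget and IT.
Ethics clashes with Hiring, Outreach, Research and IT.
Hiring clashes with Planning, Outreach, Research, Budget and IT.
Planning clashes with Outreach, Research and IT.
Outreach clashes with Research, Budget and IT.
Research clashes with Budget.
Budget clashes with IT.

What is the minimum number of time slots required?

4

Hiring, Outreach, Research, Budget are mutually in conflict, so at least 4 time slots are needed.
4 time slots suffice: time slot 1 → {Hiring}; time slot 2 → {Strategy, Outreach}; time slot 3 → {Research, IT}; time slot 4 → {Finance, Ethics, Planning, Budget}. No two conflicting committees share a time slot.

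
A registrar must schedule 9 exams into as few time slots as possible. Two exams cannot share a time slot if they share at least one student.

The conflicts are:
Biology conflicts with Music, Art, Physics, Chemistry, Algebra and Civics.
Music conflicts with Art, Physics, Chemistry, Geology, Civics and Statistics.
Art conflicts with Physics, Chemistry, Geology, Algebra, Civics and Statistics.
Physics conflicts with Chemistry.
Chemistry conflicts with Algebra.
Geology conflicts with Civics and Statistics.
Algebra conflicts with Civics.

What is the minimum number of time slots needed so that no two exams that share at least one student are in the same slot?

Biology, Music, Art, Physics, Chemistry all conflict with each other, so at least 5 time slots are needed.
5 time slots suffice: time slot 1 → {Art}; time slot 2 → {Music, Algebra}; time slot 3 → {Biology, Geology}; time slot 4 → {Chemistry, Civics, Statistics}; time slot 5 → {Physics}. No two conflicting exams share a time slot.

5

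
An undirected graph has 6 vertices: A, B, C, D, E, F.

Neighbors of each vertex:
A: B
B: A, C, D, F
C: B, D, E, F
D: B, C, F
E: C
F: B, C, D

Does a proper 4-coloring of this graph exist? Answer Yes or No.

Yes

The chromatic number is 4. B, C, D, F are pairwise adjacent (a clique of size 4), so at least 4 colors are needed.
A valid assignment using 4 colors: A=red, B=blue, C=red, D=green, E=blue, F=yellow.
That is already a proper 4-coloring.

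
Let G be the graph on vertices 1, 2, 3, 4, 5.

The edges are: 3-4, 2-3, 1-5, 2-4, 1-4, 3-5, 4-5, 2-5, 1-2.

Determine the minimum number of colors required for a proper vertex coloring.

4

2, 3, 4, 5 are pairwise adjacent (a clique of size 4), so at least 4 colors are needed.
4 colors suffice: color red → {2}; color blue → {4}; color green → {5}; color yellow → {1, 3}. Each edge has distinct colors on its endpoints.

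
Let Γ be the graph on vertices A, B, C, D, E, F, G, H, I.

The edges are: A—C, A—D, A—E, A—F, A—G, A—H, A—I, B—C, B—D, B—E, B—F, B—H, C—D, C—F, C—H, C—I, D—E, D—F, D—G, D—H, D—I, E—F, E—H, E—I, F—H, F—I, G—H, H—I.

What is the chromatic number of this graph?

A, D, E, F, H, I are pairwise adjacent (a clique of size 6), so at least 6 colors are needed.
A valid assignment using 6 colors: A=3, B=3, C=6, D=2, E=6, F=4, G=4, H=1, I=5. Every edge joins two different colors.

6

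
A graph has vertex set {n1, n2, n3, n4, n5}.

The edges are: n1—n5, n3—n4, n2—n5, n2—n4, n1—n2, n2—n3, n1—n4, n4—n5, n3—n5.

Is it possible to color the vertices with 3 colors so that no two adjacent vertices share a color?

n2, n3, n4, n5 are mutually adjacent (a clique of size 4), so at least 4 colors are needed.
So 3 colors are not enough.

No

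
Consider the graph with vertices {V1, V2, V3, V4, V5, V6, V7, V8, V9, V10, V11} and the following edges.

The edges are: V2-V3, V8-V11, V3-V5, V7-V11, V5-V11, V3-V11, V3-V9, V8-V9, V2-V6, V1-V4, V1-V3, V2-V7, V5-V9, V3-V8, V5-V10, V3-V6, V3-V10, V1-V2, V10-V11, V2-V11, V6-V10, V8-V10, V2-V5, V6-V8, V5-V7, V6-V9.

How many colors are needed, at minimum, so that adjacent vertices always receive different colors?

4

V3, V6, V8, V10 are mutually adjacent (a clique of size 4), so at least 4 colors are needed.
4 colors suffice: color 1 → {V3, V4, V7}; color 2 → {V1, V6, V11}; color 3 → {V2, V9, V10}; color 4 → {V5, V8}. No two adjacent vertices share a color.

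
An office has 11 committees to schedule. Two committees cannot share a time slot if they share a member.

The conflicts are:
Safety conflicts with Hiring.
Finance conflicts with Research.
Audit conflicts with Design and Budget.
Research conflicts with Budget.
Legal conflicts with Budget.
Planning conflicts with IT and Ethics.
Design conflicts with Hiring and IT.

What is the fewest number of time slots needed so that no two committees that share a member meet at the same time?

2

Planning and IT conflict, so at least 2 time slots are needed.
2 time slots suffice: time slot 1 → {Safety, Finance, Planning, Design, Budget}; time slot 2 → {Audit, Research, Legal, Hiring, IT, Ethics}. Each listed conflict is separated.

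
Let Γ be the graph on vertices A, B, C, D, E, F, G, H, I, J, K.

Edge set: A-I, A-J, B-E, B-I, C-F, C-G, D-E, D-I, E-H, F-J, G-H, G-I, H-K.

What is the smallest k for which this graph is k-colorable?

The cycle E-D-I-G-H-E has odd length 5, so it cannot be 2-colored; at least 3 colors are needed.
A valid assignment using 3 colors: A=blue, B=green, C=red, D=green, E=blue, F=blue, G=blue, H=red, I=red, J=red, K=blue. Each edge has distinct colors on its endpoints.

3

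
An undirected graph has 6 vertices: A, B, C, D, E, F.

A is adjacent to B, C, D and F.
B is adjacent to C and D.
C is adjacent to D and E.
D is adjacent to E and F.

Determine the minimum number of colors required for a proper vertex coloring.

4

A, B, C, D form a clique, so at least 4 colors are needed.
4 colors suffice: color red → {D}; color blue → {A, E}; color green → {C, F}; color yellow → {B}. Each edge has distinct colors on its endpoints.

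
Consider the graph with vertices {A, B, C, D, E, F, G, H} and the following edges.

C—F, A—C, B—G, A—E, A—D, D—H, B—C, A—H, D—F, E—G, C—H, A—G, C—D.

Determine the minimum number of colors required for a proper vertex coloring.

4

A, C, D, H form a clique, so at least 4 colors are needed.
4 colors suffice: color 1 → {A, B, F}; color 2 → {C, G}; color 3 → {D, E}; color 4 → {H}. Every edge joins two different colors.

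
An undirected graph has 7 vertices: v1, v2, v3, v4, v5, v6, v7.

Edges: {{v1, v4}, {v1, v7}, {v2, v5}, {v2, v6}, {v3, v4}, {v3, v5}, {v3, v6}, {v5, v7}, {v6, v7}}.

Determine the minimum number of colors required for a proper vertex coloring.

3

The cycle v5-v7-v1-v4-v3-v5 has odd length 5, so it cannot be 2-colored; at least 3 colors are needed.
3 colors suffice: color R → {v2, v3, v7}; color B → {v1, v5, v6}; color G → {v4}. Each edge has distinct colors on its endpoints.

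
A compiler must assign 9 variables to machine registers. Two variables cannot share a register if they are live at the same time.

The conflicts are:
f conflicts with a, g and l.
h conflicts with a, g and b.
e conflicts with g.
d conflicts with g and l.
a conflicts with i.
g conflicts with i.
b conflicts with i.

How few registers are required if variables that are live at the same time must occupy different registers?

2

b and i conflict, so at least 2 registers are needed.
2 registers suffice: register 1 → {a, g, b, l}; register 2 → {f, h, e, d, i}. Each listed conflict is separated.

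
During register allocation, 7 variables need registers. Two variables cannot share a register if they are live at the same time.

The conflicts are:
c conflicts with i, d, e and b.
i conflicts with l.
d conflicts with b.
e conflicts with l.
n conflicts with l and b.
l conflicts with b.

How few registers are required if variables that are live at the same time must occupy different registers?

3

n, l, b all conflict with each other, so at least 3 registers are needed.
3 registers suffice: register 1 → {i, e, b}; register 2 → {c, l}; register 3 → {d, n}. Every pair that conflicts lands in different registers.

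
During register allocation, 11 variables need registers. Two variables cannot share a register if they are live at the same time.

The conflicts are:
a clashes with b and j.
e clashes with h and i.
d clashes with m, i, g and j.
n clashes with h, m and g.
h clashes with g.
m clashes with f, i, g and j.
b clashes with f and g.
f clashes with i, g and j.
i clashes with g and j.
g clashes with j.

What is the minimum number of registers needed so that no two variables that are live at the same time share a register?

d, m, i, g, j all conflict with each other, so at least 5 registers are needed.
5 registers suffice: register 1 → {a, e, g}; register 2 → {h, m, b}; register 3 → {n, i}; register 4 → {j}; register 5 → {d, f}. No two conflicting variables share a register.

5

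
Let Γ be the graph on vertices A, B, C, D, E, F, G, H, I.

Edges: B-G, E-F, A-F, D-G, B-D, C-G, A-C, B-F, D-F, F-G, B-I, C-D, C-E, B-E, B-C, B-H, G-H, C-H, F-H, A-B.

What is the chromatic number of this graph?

B, F, G, H form a clique, so at least 4 colors are needed.
A valid assignment using 4 colors: A=3, B=1, C=2, D=4, E=3, F=2, G=3, H=4, I=2. No two adjacent vertices share a color.

4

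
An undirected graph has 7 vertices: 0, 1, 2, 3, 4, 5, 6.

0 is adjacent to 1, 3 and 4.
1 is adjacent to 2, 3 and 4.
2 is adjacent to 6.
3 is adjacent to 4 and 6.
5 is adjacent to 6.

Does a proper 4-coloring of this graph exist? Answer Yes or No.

Yes

The chromatic number is 4. 0, 1, 3, 4 form a clique, so at least 4 colors are needed.
4 colors suffice: color a → {2, 3, 5}; color b → {1, 6}; color c → {0}; color d → {4}.
That is already a proper 4-coloring.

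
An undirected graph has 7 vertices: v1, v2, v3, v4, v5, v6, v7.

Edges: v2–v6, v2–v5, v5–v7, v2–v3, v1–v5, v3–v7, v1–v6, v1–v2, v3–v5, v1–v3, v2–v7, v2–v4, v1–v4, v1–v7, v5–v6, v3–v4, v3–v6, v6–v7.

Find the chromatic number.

v1, v2, v3, v5, v6, v7 are pairwise adjacent (a clique of size 6), so at least 6 colors are needed.
6 colors suffice: color 1 → {v3}; color 2 → {v1}; color 3 → {v2}; color 4 → {v4, v7}; color 5 → {v6}; color 6 → {v5}. No two adjacent vertices share a color.

6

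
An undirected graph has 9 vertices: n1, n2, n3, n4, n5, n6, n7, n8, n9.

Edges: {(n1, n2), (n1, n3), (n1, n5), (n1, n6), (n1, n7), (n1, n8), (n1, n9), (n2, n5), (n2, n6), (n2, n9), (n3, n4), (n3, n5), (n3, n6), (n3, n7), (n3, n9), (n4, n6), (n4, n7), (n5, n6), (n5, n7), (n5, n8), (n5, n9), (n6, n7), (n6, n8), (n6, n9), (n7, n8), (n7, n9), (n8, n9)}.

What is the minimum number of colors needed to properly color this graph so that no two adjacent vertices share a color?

n1, n5, n6, n7, n8, n9 are mutually adjacent (a clique of size 6), so at least 6 colors are needed.
6 colors suffice: n1=3, n2=5, n3=6, n4=2, n5=4, n6=1, n7=5, n8=6, n9=2. No two adjacent vertices share a color.

6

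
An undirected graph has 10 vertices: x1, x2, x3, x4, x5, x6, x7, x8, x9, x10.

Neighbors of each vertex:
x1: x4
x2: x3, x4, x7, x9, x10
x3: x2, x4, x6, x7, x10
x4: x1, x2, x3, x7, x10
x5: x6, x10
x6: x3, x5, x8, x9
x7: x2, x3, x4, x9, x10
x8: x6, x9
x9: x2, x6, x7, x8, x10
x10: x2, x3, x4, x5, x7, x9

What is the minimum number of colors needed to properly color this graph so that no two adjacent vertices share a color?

5

x2, x3, x4, x7, x10 are mutually adjacent (a clique of size 5), so at least 5 colors are needed.
5 colors suffice: color red → {x1, x6, x10}; color blue → {x3, x5, x9}; color green → {x4, x8}; color yellow → {x7}; color purple → {x2}. No two adjacent vertices share a color.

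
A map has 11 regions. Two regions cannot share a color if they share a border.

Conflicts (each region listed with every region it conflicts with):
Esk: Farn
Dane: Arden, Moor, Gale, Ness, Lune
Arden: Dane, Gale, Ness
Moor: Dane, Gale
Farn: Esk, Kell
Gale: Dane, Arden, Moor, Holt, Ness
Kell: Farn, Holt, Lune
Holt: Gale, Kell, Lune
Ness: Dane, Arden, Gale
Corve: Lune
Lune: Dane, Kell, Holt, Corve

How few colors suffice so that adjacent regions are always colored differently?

Dane, Arden, Gale, Ness are mutually in conflict, so at least 4 colors are needed.
One proper 4-coloring: Esk=1, Dane=1, Arden=4, Moor=3, Farn=2, Gale=2, Kell=1, Holt=3, Ness=3, Corve=1, Lune=2. Each listed conflict is separated.

4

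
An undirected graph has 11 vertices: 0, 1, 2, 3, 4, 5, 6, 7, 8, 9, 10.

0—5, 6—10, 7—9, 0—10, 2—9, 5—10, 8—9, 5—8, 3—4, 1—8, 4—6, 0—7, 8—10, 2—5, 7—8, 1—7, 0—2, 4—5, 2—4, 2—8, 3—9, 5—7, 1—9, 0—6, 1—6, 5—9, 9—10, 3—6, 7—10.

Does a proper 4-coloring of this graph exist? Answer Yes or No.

No

5, 7, 8, 9, 10 are mutually adjacent (a clique of size 5), so at least 5 colors are needed.
So 4 colors are not enough.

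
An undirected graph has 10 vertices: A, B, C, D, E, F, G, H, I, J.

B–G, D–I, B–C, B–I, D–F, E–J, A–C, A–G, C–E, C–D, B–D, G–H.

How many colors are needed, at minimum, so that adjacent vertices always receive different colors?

3

B, C, D form a triangle, so at least 3 colors are needed.
One proper 3-coloring: A=2, B=2, C=1, D=3, E=2, F=1, G=1, H=2, I=1, J=1. No two adjacent vertices share a color.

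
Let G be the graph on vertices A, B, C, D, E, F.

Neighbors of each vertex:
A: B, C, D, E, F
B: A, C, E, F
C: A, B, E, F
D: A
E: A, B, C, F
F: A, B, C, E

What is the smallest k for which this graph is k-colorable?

5

A, B, C, E, F are mutually adjacent (a clique of size 5), so at least 5 colors are needed.
5 colors suffice: color red → {A}; color blue → {B, D}; color green → {E}; color yellow → {C}; color purple → {F}. Each edge has distinct colors on its endpoints.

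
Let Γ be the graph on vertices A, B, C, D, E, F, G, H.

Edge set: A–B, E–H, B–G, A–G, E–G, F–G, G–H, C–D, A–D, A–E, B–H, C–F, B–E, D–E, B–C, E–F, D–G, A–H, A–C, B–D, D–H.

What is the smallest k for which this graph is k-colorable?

A, B, D, E, G, H form a clique, so at least 6 colors are needed.
One proper 6-coloring: A=3, B=2, C=1, D=4, E=1, F=2, G=5, H=6. Each edge has distinct colors on its endpoints.

6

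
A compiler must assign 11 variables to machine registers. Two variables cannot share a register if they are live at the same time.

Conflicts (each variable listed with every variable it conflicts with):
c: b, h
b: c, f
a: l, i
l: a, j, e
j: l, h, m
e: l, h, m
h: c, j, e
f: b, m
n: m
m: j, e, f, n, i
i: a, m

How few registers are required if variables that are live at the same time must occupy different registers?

The cycle i-a-l-j-m-i has odd length 5, so it cannot be 2-colored; at least 3 registers are needed.
3 registers suffice: register 1 → {b, l, h, m}; register 2 → {c, j, e, f, n, i}; register 3 → {a}. No two conflicting variables share a register.

3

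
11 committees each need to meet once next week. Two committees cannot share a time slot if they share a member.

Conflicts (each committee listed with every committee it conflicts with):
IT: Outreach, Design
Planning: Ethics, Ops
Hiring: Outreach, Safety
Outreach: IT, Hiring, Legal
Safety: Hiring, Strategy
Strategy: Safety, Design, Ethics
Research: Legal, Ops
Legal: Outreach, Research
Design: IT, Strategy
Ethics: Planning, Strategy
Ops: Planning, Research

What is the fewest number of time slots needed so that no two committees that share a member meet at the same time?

3

The cycle Design-Strategy-Ethics-Planning-Ops-Research-Legal-Outreach-IT-Design has odd length 9, so it cannot be 2-colored; at least 3 time slots are needed.
3 time slots suffice: time slot 1 → {Outreach, Strategy, Ops}; time slot 2 → {IT, Safety, Research, Ethics}; time slot 3 → {Planning, Hiring, Legal, Design}. Every pair that conflicts lands in different time slots.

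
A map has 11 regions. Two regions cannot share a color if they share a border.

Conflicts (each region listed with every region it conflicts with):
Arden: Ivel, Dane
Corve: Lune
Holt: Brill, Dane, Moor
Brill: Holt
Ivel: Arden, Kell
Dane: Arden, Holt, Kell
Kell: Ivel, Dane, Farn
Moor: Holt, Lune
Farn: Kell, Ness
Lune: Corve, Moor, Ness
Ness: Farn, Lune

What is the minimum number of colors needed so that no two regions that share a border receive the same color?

3

The cycle Holt-Dane-Kell-Farn-Ness-Lune-Moor-Holt has odd length 7, so it cannot be 2-colored; at least 3 colors are needed.
3 colors suffice: color 1 → {Arden, Holt, Kell, Lune}; color 2 → {Corve, Brill, Ivel, Dane, Moor, Farn}; color 3 → {Ness}. Every pair that conflicts lands in different colors.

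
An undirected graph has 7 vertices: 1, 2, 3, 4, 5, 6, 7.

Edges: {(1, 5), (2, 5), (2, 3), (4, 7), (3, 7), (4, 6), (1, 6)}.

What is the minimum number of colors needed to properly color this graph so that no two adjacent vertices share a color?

The cycle 6-1-5-2-3-7-4-6 has odd length 7, so it cannot be 2-colored; at least 3 colors are needed.
3 colors suffice: color a → {2, 6, 7}; color b → {1, 3, 4}; color c → {5}. Each edge has distinct colors on its endpoints.

3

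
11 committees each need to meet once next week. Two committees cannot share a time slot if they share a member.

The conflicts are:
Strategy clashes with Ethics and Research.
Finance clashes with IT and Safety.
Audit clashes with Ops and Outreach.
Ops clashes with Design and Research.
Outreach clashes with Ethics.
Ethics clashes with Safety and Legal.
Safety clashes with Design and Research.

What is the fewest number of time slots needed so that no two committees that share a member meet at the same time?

Audit and Ops conflict, so at least 2 time slots are needed.
2 time slots suffice: time slot 1 → {Strategy, Ops, IT, Outreach, Safety, Legal}; time slot 2 → {Finance, Audit, Ethics, Design, Research}. No two conflicting committees share a time slot.

2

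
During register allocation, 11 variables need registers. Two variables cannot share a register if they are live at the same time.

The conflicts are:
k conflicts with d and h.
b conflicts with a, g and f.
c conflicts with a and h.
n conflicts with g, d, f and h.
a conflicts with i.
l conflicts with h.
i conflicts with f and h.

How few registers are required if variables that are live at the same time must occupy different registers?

n and h conflict, so at least 2 registers are needed.
Using 2 registers: k=2, b=2, c=2, n=2, a=1, g=1, l=2, i=2, d=1, f=1, h=1. Every pair that conflicts lands in different registers.

2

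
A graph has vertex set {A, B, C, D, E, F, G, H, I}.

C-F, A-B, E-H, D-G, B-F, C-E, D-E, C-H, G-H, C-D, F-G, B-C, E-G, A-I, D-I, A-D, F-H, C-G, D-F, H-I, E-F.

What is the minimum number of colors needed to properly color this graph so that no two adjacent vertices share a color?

5

C, D, E, F, G form a clique, so at least 5 colors are needed.
5 colors suffice: color 1 → {F, I}; color 2 → {B, D, H}; color 3 → {A, C}; color 4 → {G}; color 5 → {E}. No two adjacent vertices share a color.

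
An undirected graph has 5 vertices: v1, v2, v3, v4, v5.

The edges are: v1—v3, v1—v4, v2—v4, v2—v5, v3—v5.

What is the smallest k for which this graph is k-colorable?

3

The cycle v3-v1-v4-v2-v5-v3 has odd length 5, so it cannot be 2-colored; at least 3 colors are needed.
3 colors suffice: color R → {v4, v5}; color B → {v1, v2}; color G → {v3}. Each edge has distinct colors on its endpoints.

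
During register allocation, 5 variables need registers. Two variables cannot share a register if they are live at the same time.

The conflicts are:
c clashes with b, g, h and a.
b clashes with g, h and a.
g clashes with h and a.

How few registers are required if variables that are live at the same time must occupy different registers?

4

c, b, g, h all conflict with each other, so at least 4 registers are needed.
4 registers suffice: c=1, b=2, g=3, h=4, a=4. Each listed conflict is separated.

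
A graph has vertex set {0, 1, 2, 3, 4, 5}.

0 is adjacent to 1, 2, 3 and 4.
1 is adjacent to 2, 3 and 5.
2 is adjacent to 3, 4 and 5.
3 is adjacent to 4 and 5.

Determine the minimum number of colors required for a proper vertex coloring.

1, 2, 3, 5 are mutually adjacent (a clique of size 4), so at least 4 colors are needed.
4 colors suffice: color a → {2}; color b → {3}; color c → {1, 4}; color d → {0, 5}. Every edge joins two different colors.

4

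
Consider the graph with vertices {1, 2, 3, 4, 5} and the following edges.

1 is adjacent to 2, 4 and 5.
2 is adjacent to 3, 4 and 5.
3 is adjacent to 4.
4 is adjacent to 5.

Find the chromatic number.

4

1, 2, 4, 5 are mutually adjacent (a clique of size 4), so at least 4 colors are needed.
A valid assignment using 4 colors: 1=d, 2=b, 3=c, 4=a, 5=c. Each edge has distinct colors on its endpoints.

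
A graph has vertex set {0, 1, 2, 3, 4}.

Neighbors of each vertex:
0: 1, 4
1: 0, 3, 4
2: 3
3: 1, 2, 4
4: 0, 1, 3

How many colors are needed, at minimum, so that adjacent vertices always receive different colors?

0, 1, 4 are mutually adjacent, so at least 3 colors are needed.
3 colors suffice: color a → {2, 4}; color b → {1}; color c → {0, 3}. Every edge joins two different colors.

3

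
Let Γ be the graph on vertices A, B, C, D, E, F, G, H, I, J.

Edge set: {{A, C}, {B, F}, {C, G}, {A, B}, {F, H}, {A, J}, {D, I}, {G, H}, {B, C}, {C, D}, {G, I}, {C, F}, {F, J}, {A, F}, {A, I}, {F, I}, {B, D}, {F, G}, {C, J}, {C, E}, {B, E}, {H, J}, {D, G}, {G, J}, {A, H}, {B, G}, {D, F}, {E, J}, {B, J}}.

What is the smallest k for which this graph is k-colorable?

5

B, C, F, G, J form a clique, so at least 5 colors are needed.
5 colors suffice: color red → {E, F}; color blue → {D, J}; color green → {A, G}; color yellow → {C, H, I}; color purple → {B}. Every edge joins two different colors.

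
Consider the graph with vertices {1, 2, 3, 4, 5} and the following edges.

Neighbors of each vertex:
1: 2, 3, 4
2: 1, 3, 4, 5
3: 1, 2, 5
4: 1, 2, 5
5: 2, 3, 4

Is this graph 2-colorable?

1, 2, 4 are pairwise adjacent, so at least 3 colors are needed.
So 2 colors are not enough.

No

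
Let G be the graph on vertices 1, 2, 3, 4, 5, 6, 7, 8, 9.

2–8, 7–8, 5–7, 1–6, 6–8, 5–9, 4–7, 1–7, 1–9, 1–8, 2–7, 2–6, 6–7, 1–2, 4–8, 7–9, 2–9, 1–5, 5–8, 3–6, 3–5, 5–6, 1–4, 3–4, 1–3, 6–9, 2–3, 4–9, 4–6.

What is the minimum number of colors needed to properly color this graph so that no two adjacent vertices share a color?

1, 2, 6, 7, 8 are pairwise adjacent (a clique of size 5), so at least 5 colors are needed.
One proper 5-coloring: 1=red, 2=yellow, 3=green, 4=yellow, 5=yellow, 6=blue, 7=green, 8=purple, 9=purple. Each edge has distinct colors on its endpoints.

5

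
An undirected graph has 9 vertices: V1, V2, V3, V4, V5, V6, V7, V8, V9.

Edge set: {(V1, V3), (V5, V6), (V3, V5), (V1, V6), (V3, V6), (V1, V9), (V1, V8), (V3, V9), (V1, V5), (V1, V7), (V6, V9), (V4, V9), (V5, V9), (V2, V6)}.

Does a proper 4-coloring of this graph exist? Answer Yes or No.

V1, V3, V5, V6, V9 are pairwise adjacent (a clique of size 5), so at least 5 colors are needed.
So 4 colors are not enough.

No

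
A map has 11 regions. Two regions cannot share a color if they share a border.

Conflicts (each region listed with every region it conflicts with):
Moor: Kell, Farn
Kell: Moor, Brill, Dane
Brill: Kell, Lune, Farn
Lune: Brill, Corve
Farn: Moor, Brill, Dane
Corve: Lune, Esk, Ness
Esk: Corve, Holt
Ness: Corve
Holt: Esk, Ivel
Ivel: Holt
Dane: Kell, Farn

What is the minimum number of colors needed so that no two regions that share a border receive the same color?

Moor and Farn conflict, so at least 2 colors are needed.
2 colors suffice: color 1 → {Moor, Brill, Corve, Holt, Dane}; color 2 → {Kell, Lune, Farn, Esk, Ness, Ivel}. No two conflicting regions share a color.

2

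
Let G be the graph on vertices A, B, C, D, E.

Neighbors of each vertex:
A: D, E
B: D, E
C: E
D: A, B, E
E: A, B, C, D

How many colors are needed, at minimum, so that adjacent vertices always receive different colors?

3

A, D, E are pairwise adjacent, so at least 3 colors are needed.
3 colors suffice: color red → {E}; color blue → {C, D}; color green → {A, B}. Every edge joins two different colors.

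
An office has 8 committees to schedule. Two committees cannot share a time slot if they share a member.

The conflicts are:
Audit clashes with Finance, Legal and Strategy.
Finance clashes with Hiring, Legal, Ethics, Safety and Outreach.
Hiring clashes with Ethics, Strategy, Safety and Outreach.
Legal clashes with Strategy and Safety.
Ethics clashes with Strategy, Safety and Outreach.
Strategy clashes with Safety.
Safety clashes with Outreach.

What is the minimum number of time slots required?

Finance, Hiring, Ethics, Safety, Outreach all conflict with each other, so at least 5 time slots are needed.
5 time slots suffice: time slot 1 → {Audit, Safety}; time slot 2 → {Finance, Strategy}; time slot 3 → {Legal, Ethics}; time slot 4 → {Hiring}; time slot 5 → {Outreach}. Every pair that conflicts lands in different time slots.

5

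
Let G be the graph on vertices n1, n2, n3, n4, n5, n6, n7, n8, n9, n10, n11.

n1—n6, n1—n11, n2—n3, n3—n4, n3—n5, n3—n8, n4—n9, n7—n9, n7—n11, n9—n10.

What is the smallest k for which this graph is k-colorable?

n1 and n11 are adjacent, so at least 2 colors are needed.
2 colors suffice: color red → {n3, n6, n9, n11}; color blue → {n1, n2, n4, n5, n7, n8, n10}. Each edge has distinct colors on its endpoints.

2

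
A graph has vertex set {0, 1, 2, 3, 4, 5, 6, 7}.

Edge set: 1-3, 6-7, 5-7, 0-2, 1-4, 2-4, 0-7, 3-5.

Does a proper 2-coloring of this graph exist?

The cycle 4-1-3-5-7-0-2-4 has odd length 7, so it cannot be 2-colored; at least 3 colors are needed.
So 2 colors are not enough.

No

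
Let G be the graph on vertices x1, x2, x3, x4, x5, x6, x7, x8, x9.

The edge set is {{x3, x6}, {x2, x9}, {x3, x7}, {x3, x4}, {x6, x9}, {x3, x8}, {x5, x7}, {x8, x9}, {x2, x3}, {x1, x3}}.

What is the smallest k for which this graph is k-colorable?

2

x2 and x3 are adjacent, so at least 2 colors are needed.
One proper 2-coloring: x1=blue, x2=blue, x3=red, x4=blue, x5=red, x6=blue, x7=blue, x8=blue, x9=red. No two adjacent vertices share a color.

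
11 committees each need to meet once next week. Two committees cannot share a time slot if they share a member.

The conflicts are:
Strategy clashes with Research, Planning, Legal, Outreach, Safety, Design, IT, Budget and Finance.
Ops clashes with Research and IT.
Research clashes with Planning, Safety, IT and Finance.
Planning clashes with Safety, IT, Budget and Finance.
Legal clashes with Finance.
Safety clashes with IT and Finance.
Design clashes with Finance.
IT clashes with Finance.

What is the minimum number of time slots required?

6

Strategy, Research, Planning, Safety, IT, Finance all conflict with each other, so at least 6 time slots are needed.
6 time slots suffice: time slot 1 → {Strategy, Ops}; time slot 2 → {Outreach, Budget, Finance}; time slot 3 → {Research, Legal, Design}; time slot 4 → {Planning}; time slot 5 → {IT}; time slot 6 → {Safety}. Every pair that conflicts lands in different time slots.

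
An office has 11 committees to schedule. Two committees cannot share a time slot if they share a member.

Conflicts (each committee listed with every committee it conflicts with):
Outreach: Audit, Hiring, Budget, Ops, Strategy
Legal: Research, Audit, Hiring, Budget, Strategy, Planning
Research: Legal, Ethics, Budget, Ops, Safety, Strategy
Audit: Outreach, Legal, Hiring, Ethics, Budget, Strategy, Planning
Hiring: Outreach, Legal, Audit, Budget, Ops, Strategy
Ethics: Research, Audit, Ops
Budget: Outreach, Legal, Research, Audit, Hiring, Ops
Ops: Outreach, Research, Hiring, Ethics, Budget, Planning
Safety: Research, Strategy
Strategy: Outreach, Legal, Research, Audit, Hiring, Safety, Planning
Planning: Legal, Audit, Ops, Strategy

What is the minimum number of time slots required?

4

Outreach, Hiring, Budget, Ops pairwise conflict, so at least 4 time slots are needed.
4 time slots suffice: time slot 1 → {Ethics, Budget, Strategy}; time slot 2 → {Audit, Ops, Safety}; time slot 3 → {Research, Hiring, Planning}; time slot 4 → {Outreach, Legal}. Every pair that conflicts lands in different time slots.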